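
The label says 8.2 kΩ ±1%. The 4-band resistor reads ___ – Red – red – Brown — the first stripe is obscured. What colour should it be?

grey

8200 Ω = 82 × 10^2.
The first band gives digit 8 of the significand, and 8 is grey.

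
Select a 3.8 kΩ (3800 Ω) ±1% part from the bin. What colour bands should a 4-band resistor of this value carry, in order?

3800 Ω = 38 × 10^2.
3 → orange
8 → grey
Multiplier 10^2 → red.
±1% tolerance → brown.

orange, grey, red, brown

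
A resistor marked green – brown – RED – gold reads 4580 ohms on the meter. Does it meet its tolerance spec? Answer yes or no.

Green → 5 (first significant figure)
Brown → 1 (second significant figure)
Red → ×10^2 multiplier
Gold → ±5% tolerance
51 × 100 = 5100 Ω
Allowed range: 4845 Ω to 5355 Ω.
4580 ohms lies outside that range.

no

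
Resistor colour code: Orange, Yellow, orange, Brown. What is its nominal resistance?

34000 Ω

Orange → 3 (first significant figure)
Yellow → 4 (second significant figure)
Orange → ×10^3 multiplier
34 × 1000 = 34000 Ω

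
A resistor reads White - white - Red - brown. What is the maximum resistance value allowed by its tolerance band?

White → 9 (first significant figure)
White → 9 (second significant figure)
Red → ×10^2 multiplier
Brown → ±1% tolerance
99 × 100 = 9900 Ω
Maximum = 9900 × (1 + 1/100) = 9999 Ω.

9999 Ω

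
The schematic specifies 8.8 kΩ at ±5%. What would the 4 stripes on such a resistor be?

grey, grey, red, gold

8800 Ω = 88 × 10^2.
8 → grey
8 → grey
Multiplier 10^2 → red.
±5% tolerance → gold.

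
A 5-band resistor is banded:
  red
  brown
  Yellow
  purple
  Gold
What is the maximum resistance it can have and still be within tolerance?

Red → 2 (first significant figure)
Brown → 1 (second significant figure)
Yellow → 4 (third significant figure)
Violet → ×10^7 multiplier
Gold → ±5% tolerance
214 × 10000000 = 2140000000 Ω
Maximum = 2140000000 × (1 + 5/100) = 2247000000 Ω.

2247000000 Ω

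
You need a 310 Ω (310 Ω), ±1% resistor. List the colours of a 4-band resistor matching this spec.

orange, brown, brown, brown

310 Ω = 31 × 10^1.
3 → orange
1 → brown
Multiplier 10^1 → brown.
±1% tolerance → brown.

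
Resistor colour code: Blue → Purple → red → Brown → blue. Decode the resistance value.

Blue → 6 (first significant figure)
Violet → 7 (second significant figure)
Red → 2 (third significant figure)
Brown → ×10 multiplier
672 × 10 = 6720 Ω

6720 Ω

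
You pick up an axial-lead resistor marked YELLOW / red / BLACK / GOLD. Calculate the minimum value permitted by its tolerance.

Yellow → 4 (first significant figure)
Red → 2 (second significant figure)
Black → ×1 multiplier
Gold → ±5% tolerance
42 × 1 = 42 Ω
Minimum = 42 × (1 − 5/100) = 39.9 Ω.

39.9 Ω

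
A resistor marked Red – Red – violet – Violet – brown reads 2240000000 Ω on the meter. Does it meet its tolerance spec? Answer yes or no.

Red → 2 (first significant figure)
Red → 2 (second significant figure)
Violet → 7 (third significant figure)
Violet → ×10^7 multiplier
Brown → ±1% tolerance
227 × 10000000 = 2270000000 Ω
Allowed range: 2247300000 Ω to 2292700000 Ω.
2240000000 Ω lies outside that range.

no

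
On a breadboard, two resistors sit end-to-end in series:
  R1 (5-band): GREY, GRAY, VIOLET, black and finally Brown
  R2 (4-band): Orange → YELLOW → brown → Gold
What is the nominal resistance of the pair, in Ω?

1227 Ω

R1: grey, grey, violet → 887; black ×1 → 887 Ω.
R2: orange, yellow → 34; brown ×10 → 340 Ω.
Series: 887 + 340 = 1227 Ω.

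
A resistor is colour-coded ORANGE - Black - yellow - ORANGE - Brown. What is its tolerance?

±1%

The last band, brown, is the tolerance band.
Brown corresponds to ±1%.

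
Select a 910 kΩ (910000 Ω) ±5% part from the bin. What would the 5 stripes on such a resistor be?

910000 Ω = 910 × 10^3.
9 → white
1 → brown
0 → black
Multiplier 10^3 → orange.
±5% tolerance → gold.

white, brown, black, orange, gold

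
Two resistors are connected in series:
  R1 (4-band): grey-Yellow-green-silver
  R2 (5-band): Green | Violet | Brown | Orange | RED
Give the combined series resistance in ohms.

R1: grey, yellow → 84; green ×10^5 → 8400000 Ω.
R2: green, violet, brown → 571; orange ×10^3 → 571000 Ω.
Series: 8400000 + 571000 = 8971000 Ω.

8971000 Ω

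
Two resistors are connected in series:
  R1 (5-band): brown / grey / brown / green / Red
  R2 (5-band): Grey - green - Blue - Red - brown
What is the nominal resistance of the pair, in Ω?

R1: brown, grey, brown → 181; green ×10^5 → 18100000 Ω.
R2: grey, green, blue → 856; red ×10^2 → 85600 Ω.
Series: 18100000 + 85600 = 18185600 Ω.

18185600 Ω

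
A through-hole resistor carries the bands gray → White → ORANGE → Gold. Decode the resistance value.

89000 Ω

Grey → 8 (first significant figure)
White → 9 (second significant figure)
Orange → ×10^3 multiplier
89 × 1000 = 89000 Ω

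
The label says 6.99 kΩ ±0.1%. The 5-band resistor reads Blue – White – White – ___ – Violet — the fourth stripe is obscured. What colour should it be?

6990 Ω = 699 × 10^1.
The fourth band is the multiplier, 10^1, which is brown.

brown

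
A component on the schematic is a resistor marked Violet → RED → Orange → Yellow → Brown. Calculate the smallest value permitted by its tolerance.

7157700 Ω

Violet → 7 (first significant figure)
Red → 2 (second significant figure)
Orange → 3 (third significant figure)
Yellow → ×10^4 multiplier
Brown → ±1% tolerance
723 × 10000 = 7230000 Ω
Smallest = 7230000 × (1 − 1/100) = 7157700 Ω.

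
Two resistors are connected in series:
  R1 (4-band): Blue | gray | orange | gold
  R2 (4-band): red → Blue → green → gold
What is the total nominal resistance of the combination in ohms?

R1: blue, grey → 68; orange ×10^3 → 68000 Ω.
R2: red, blue → 26; green ×10^5 → 2600000 Ω.
Series: 68000 + 2600000 = 2668000 Ω.

2668000 Ω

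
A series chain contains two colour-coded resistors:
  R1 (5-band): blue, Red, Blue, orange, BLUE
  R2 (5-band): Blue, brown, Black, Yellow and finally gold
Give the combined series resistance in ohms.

R1: blue, red, blue → 626; orange ×10^3 → 626000 Ω.
R2: blue, brown, black → 610; yellow ×10^4 → 6100000 Ω.
Series: 626000 + 6100000 = 6726000 Ω.

6726000 Ω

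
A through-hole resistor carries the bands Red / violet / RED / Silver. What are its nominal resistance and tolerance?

Red → 2 (first significant figure)
Violet → 7 (second significant figure)
Red → ×10^2 multiplier
Silver → ±10% tolerance
27 × 100 = 2700 Ω

2700 Ω ±10%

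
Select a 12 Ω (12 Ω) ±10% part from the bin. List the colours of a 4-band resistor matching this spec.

12 Ω = 12 × 10^0.
1 → brown
2 → red
Multiplier 10^0 → black.
±10% tolerance → silver.

brown, red, black, silver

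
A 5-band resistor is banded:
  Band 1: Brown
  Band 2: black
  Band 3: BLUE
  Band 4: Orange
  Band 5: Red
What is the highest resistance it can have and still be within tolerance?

108120 Ω

Brown → 1 (first significant figure)
Black → 0 (second significant figure)
Blue → 6 (third significant figure)
Orange → ×10^3 multiplier
Red → ±2% tolerance
106 × 1000 = 106000 Ω
Highest = 106000 × (1 + 2/100) = 108120 Ω.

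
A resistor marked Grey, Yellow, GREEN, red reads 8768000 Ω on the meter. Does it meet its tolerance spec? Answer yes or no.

no

Grey → 8 (first significant figure)
Yellow → 4 (second significant figure)
Green → ×10^5 multiplier
Red → ±2% tolerance
84 × 100000 = 8400000 Ω
Allowed range: 8232000 Ω to 8568000 Ω.
8768000 Ω lies outside that range.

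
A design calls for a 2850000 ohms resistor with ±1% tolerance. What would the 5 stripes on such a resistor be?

red, grey, green, yellow, brown

2850000 Ω = 285 × 10^4.
2 → red
8 → grey
5 → green
Multiplier 10^4 → yellow.
±1% tolerance → brown.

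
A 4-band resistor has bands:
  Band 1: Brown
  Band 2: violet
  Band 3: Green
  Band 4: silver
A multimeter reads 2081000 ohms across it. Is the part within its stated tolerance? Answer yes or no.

no

Brown → 1 (first significant figure)
Violet → 7 (second significant figure)
Green → ×10^5 multiplier
Silver → ±10% tolerance
17 × 100000 = 1700000 Ω
Allowed range: 1530000 Ω to 1870000 Ω.
2081000 ohms lies outside that range.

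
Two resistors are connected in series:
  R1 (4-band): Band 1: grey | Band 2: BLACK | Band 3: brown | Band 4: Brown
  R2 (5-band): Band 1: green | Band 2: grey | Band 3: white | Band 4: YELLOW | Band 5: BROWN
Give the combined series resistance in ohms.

5890800 Ω

R1: grey, black → 80; brown ×10 → 800 Ω.
R2: green, grey, white → 589; yellow ×10^4 → 5890000 Ω.
Series: 800 + 5890000 = 5890800 Ω.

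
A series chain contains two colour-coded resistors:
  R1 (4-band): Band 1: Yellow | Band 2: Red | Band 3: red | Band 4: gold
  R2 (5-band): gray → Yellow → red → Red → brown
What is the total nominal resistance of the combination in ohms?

88400 Ω

R1: yellow, red → 42; red ×10^2 → 4200 Ω.
R2: grey, yellow, red → 842; red ×10^2 → 84200 Ω.
Series: 4200 + 84200 = 88400 Ω.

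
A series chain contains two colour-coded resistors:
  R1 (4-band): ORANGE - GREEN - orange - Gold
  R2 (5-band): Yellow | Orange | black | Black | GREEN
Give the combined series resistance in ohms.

35430 Ω

R1: orange, green → 35; orange ×10^3 → 35000 Ω.
R2: yellow, orange, black → 430; black ×1 → 430 Ω.
Series: 35000 + 430 = 35430 Ω.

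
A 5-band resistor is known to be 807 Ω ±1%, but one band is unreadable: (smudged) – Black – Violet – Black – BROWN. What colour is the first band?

grey

807 Ω = 807 × 10^0.
The first band gives digit 8 of the significand, and 8 is grey.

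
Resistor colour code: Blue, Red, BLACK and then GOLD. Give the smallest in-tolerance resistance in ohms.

58.9 Ω

Blue → 6 (first significant figure)
Red → 2 (second significant figure)
Black → ×1 multiplier
Gold → ±5% tolerance
62 × 1 = 62 Ω
Smallest = 62 × (1 − 5/100) = 58.9 Ω.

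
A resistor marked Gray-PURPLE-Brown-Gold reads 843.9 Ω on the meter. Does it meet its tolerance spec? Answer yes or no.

yes

Grey → 8 (first significant figure)
Violet → 7 (second significant figure)
Brown → ×10 multiplier
Gold → ±5% tolerance
87 × 10 = 870 Ω
Allowed range: 826.5 Ω to 913.5 Ω.
843.9 Ω lies inside that range.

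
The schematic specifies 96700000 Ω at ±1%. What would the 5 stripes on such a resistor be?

96700000 Ω = 967 × 10^5.
9 → white
6 → blue
7 → violet
Multiplier 10^5 → green.
±1% tolerance → brown.

white, blue, violet, green, brown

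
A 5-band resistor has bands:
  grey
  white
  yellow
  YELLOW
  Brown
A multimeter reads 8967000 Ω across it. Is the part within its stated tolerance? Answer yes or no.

yes

Grey → 8 (first significant figure)
White → 9 (second significant figure)
Yellow → 4 (third significant figure)
Yellow → ×10^4 multiplier
Brown → ±1% tolerance
894 × 10000 = 8940000 Ω
Allowed range: 8850600 Ω to 9029400 Ω.
8967000 Ω lies inside that range.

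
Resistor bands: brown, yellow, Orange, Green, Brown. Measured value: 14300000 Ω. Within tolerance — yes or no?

yes

Brown → 1 (first significant figure)
Yellow → 4 (second significant figure)
Orange → 3 (third significant figure)
Green → ×10^5 multiplier
Brown → ±1% tolerance
143 × 100000 = 14300000 Ω
Allowed range: 14157000 Ω to 14443000 Ω.
14300000 Ω lies inside that range.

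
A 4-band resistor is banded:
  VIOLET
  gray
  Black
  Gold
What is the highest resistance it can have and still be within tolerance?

Violet → 7 (first significant figure)
Grey → 8 (second significant figure)
Black → ×1 multiplier
Gold → ±5% tolerance
78 × 1 = 78 Ω
Highest = 78 × (1 + 5/100) = 81.9 Ω.

81.9 Ω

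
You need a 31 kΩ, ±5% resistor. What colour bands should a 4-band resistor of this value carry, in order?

orange, brown, orange, gold

31000 Ω = 31 × 10^3.
3 → orange
1 → brown
Multiplier 10^3 → orange.
±5% tolerance → gold.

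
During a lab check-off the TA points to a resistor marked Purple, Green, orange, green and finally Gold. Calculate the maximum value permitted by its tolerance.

Violet → 7 (first significant figure)
Green → 5 (second significant figure)
Orange → 3 (third significant figure)
Green → ×10^5 multiplier
Gold → ±5% tolerance
753 × 100000 = 75300000 Ω
Maximum = 75300000 × (1 + 5/100) = 79065000 Ω.

79065000 Ω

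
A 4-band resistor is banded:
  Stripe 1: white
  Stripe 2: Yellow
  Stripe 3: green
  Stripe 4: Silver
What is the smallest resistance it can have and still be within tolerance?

8460000 Ω

White → 9 (first significant figure)
Yellow → 4 (second significant figure)
Green → ×10^5 multiplier
Silver → ±10% tolerance
94 × 100000 = 9400000 Ω
Smallest = 9400000 × (1 − 10/100) = 8460000 Ω.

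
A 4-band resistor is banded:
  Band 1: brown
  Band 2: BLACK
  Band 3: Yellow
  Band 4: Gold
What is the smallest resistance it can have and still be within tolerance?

95000 Ω

Brown → 1 (first significant figure)
Black → 0 (second significant figure)
Yellow → ×10^4 multiplier
Gold → ±5% tolerance
10 × 10000 = 100000 Ω
Smallest = 100000 × (1 − 5/100) = 95000 Ω.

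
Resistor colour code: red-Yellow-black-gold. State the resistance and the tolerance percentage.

Red → 2 (first significant figure)
Yellow → 4 (second significant figure)
Black → ×1 multiplier
Gold → ±5% tolerance
24 × 1 = 24 Ω

24 Ω ±5%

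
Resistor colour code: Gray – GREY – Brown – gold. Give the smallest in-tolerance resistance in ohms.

836 Ω

Grey → 8 (first significant figure)
Grey → 8 (second significant figure)
Brown → ×10 multiplier
Gold → ±5% tolerance
88 × 10 = 880 Ω
Smallest = 880 × (1 − 5/100) = 836 Ω.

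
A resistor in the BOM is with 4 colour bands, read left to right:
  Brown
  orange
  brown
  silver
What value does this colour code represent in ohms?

130 Ω

Brown → 1 (first significant figure)
Orange → 3 (second significant figure)
Brown → ×10 multiplier
13 × 10 = 130 Ω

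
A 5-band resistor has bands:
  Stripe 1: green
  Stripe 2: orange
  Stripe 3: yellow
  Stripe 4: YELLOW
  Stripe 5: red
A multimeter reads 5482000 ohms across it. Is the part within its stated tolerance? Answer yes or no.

Green → 5 (first significant figure)
Orange → 3 (second significant figure)
Yellow → 4 (third significant figure)
Yellow → ×10^4 multiplier
Red → ±2% tolerance
534 × 10000 = 5340000 Ω
Allowed range: 5233200 Ω to 5446800 Ω.
5482000 ohms lies outside that range.

no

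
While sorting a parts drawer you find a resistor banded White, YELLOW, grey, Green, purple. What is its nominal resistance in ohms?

94800000 Ω

White → 9 (first significant figure)
Yellow → 4 (second significant figure)
Grey → 8 (third significant figure)
Green → ×10^5 multiplier
948 × 100000 = 94800000 Ω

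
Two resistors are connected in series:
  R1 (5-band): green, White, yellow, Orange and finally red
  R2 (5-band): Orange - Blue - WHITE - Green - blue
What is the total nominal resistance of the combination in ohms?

37494000 Ω

R1: green, white, yellow → 594; orange ×10^3 → 594000 Ω.
R2: orange, blue, white → 369; green ×10^5 → 36900000 Ω.
Series: 594000 + 36900000 = 37494000 Ω.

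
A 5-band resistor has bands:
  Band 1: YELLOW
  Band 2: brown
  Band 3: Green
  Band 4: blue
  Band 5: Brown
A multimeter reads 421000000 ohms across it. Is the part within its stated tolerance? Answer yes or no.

no

Yellow → 4 (first significant figure)
Brown → 1 (second significant figure)
Green → 5 (third significant figure)
Blue → ×10^6 multiplier
Brown → ±1% tolerance
415 × 1000000 = 415000000 Ω
Allowed range: 410850000 Ω to 419150000 Ω.
421000000 ohms lies outside that range.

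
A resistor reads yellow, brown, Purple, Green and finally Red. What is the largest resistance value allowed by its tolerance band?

42534000 Ω

Yellow → 4 (first significant figure)
Brown → 1 (second significant figure)
Violet → 7 (third significant figure)
Green → ×10^5 multiplier
Red → ±2% tolerance
417 × 100000 = 41700000 Ω
Largest = 41700000 × (1 + 2/100) = 42534000 Ω.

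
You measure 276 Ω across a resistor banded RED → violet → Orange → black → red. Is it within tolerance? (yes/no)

yes

Red → 2 (first significant figure)
Violet → 7 (second significant figure)
Orange → 3 (third significant figure)
Black → ×1 multiplier
Red → ±2% tolerance
273 × 1 = 273 Ω
Allowed range: 267.54 Ω to 278.46 Ω.
276 Ω lies inside that range.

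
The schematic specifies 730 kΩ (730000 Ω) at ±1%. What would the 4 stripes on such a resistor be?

violet, orange, yellow, brown

730000 Ω = 73 × 10^4.
7 → violet
3 → orange
Multiplier 10^4 → yellow.
±1% tolerance → brown.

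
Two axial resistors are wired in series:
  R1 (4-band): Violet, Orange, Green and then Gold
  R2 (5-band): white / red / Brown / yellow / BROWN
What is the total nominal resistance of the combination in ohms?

16510000 Ω

R1: violet, orange → 73; green ×10^5 → 7300000 Ω.
R2: white, red, brown → 921; yellow ×10^4 → 9210000 Ω.
Series: 7300000 + 9210000 = 16510000 Ω.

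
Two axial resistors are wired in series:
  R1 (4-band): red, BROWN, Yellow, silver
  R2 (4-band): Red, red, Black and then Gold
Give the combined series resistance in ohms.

R1: red, brown → 21; yellow ×10^4 → 210000 Ω.
R2: red, red → 22; black ×1 → 22 Ω.
Series: 210000 + 22 = 210022 Ω.

210022 Ω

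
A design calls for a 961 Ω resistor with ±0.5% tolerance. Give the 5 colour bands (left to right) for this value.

961 Ω = 961 × 10^0.
9 → white
6 → blue
1 → brown
Multiplier 10^0 → black.
±0.5% tolerance → green.

white, blue, brown, black, green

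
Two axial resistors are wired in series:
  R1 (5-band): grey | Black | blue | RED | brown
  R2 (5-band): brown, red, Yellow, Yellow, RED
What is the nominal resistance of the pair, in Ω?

1320600 Ω

R1: grey, black, blue → 806; red ×10^2 → 80600 Ω.
R2: brown, red, yellow → 124; yellow ×10^4 → 1240000 Ω.
Series: 80600 + 1240000 = 1320600 Ω.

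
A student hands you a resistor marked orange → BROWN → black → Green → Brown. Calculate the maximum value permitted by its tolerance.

Orange → 3 (first significant figure)
Brown → 1 (second significant figure)
Black → 0 (third significant figure)
Green → ×10^5 multiplier
Brown → ±1% tolerance
310 × 100000 = 31000000 Ω
Maximum = 31000000 × (1 + 1/100) = 31310000 Ω.

31310000 Ω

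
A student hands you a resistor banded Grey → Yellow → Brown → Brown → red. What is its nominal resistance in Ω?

8410 Ω

Grey → 8 (first significant figure)
Yellow → 4 (second significant figure)
Brown → 1 (third significant figure)
Brown → ×10 multiplier
841 × 10 = 8410 Ω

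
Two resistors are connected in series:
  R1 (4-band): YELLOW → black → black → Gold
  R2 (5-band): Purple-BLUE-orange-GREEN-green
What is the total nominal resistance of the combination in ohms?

R1: yellow, black → 40; black ×1 → 40 Ω.
R2: violet, blue, orange → 763; green ×10^5 → 76300000 Ω.
Series: 40 + 76300000 = 76300040 Ω.

76300040 Ω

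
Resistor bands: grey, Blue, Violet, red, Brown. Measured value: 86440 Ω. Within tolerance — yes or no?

Grey → 8 (first significant figure)
Blue → 6 (second significant figure)
Violet → 7 (third significant figure)
Red → ×10^2 multiplier
Brown → ±1% tolerance
867 × 100 = 86700 Ω
Allowed range: 85833 Ω to 87567 Ω.
86440 Ω lies inside that range.

yes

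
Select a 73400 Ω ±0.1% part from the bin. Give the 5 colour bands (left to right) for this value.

violet, orange, yellow, red, violet

73400 Ω = 734 × 10^2.
7 → violet
3 → orange
4 → yellow
Multiplier 10^2 → red.
±0.1% tolerance → violet.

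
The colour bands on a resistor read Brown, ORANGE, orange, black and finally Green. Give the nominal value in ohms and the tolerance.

Brown → 1 (first significant figure)
Orange → 3 (second significant figure)
Orange → 3 (third significant figure)
Black → ×1 multiplier
Green → ±0.5% tolerance
133 × 1 = 133 Ω

133 Ω ±0.5%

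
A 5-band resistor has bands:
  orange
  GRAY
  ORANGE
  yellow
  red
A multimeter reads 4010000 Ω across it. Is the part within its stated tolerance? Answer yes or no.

no

Orange → 3 (first significant figure)
Grey → 8 (second significant figure)
Orange → 3 (third significant figure)
Yellow → ×10^4 multiplier
Red → ±2% tolerance
383 × 10000 = 3830000 Ω
Allowed range: 3753400 Ω to 3906600 Ω.
4010000 Ω lies outside that range.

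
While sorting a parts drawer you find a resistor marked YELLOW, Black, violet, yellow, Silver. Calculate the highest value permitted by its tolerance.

Yellow → 4 (first significant figure)
Black → 0 (second significant figure)
Violet → 7 (third significant figure)
Yellow → ×10^4 multiplier
Silver → ±10% tolerance
407 × 10000 = 4070000 Ω
Highest = 4070000 × (1 + 10/100) = 4477000 Ω.

4477000 Ω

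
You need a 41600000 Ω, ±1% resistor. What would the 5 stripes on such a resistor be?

yellow, brown, blue, green, brown

41600000 Ω = 416 × 10^5.
4 → yellow
1 → brown
6 → blue
Multiplier 10^5 → green.
±1% tolerance → brown.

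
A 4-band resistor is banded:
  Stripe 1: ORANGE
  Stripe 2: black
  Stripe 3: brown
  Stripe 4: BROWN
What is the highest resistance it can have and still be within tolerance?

Orange → 3 (first significant figure)
Black → 0 (second significant figure)
Brown → ×10 multiplier
Brown → ±1% tolerance
30 × 10 = 300 Ω
Highest = 300 × (1 + 1/100) = 303 Ω.

303 Ω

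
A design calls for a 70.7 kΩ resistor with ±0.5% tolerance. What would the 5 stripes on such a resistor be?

violet, black, violet, red, green

70700 Ω = 707 × 10^2.
7 → violet
0 → black
7 → violet
Multiplier 10^2 → red.
±0.5% tolerance → green.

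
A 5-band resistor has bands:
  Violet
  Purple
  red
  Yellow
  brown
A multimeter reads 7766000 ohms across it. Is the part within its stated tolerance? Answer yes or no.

Violet → 7 (first significant figure)
Violet → 7 (second significant figure)
Red → 2 (third significant figure)
Yellow → ×10^4 multiplier
Brown → ±1% tolerance
772 × 10000 = 7720000 Ω
Allowed range: 7642800 Ω to 7797200 Ω.
7766000 ohms lies inside that range.

yes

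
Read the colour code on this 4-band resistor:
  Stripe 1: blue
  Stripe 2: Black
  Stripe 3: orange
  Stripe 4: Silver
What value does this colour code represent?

60000 Ω

Blue → 6 (first significant figure)
Black → 0 (second significant figure)
Orange → ×10^3 multiplier
60 × 1000 = 60000 Ω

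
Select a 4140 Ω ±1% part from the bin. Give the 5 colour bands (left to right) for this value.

yellow, brown, yellow, brown, brown

4140 Ω = 414 × 10^1.
4 → yellow
1 → brown
4 → yellow
Multiplier 10^1 → brown.
±1% tolerance → brown.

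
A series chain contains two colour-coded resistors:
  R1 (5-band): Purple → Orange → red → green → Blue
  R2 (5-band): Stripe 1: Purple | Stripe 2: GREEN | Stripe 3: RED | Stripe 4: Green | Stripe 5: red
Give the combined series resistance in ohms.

148400000 Ω

R1: violet, orange, red → 732; green ×10^5 → 73200000 Ω.
R2: violet, green, red → 752; green ×10^5 → 75200000 Ω.
Series: 73200000 + 75200000 = 148400000 Ω.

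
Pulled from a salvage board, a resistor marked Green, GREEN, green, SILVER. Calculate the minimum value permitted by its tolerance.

4950000 Ω

Green → 5 (first significant figure)
Green → 5 (second significant figure)
Green → ×10^5 multiplier
Silver → ±10% tolerance
55 × 100000 = 5500000 Ω
Minimum = 5500000 × (1 − 10/100) = 4950000 Ω.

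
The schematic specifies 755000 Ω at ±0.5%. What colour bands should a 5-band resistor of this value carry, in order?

755000 Ω = 755 × 10^3.
7 → violet
5 → green
5 → green
Multiplier 10^3 → orange.
±0.5% tolerance → green.

violet, green, green, orange, green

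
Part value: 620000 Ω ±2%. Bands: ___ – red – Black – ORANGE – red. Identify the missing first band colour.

blue

620000 Ω = 620 × 10^3.
The first band gives digit 6 of the significand, and 6 is blue.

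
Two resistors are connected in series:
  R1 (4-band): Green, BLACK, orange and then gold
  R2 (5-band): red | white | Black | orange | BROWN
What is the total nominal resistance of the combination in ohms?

R1: green, black → 50; orange ×10^3 → 50000 Ω.
R2: red, white, black → 290; orange ×10^3 → 290000 Ω.
Series: 50000 + 290000 = 340000 Ω.

340000 Ω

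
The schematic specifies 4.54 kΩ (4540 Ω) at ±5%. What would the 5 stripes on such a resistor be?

yellow, green, yellow, brown, gold

4540 Ω = 454 × 10^1.
4 → yellow
5 → green
4 → yellow
Multiplier 10^1 → brown.
±5% tolerance → gold.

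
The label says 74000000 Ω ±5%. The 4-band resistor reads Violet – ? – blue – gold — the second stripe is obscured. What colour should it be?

74000000 Ω = 74 × 10^6.
The second band gives digit 4 of the significand, and 4 is yellow.

yellow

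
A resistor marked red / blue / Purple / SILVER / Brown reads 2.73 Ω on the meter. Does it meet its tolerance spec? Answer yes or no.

Red → 2 (first significant figure)
Blue → 6 (second significant figure)
Violet → 7 (third significant figure)
Silver → ×0.01 multiplier
Brown → ±1% tolerance
267 × 0.01 = 2.67 Ω
Allowed range: 2.6433 Ω to 2.6967 Ω.
2.73 Ω lies outside that range.

no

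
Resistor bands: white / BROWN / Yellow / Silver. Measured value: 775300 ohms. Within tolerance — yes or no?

White → 9 (first significant figure)
Brown → 1 (second significant figure)
Yellow → ×10^4 multiplier
Silver → ±10% tolerance
91 × 10000 = 910000 Ω
Allowed range: 819000 Ω to 1001000 Ω.
775300 ohms lies outside that range.

no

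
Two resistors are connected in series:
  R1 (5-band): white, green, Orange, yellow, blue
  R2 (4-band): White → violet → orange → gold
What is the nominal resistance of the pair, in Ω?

9627000 Ω

R1: white, green, orange → 953; yellow ×10^4 → 9530000 Ω.
R2: white, violet → 97; orange ×10^3 → 97000 Ω.
Series: 9530000 + 97000 = 9627000 Ω.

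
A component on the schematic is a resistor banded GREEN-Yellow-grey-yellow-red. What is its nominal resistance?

Green → 5 (first significant figure)
Yellow → 4 (second significant figure)
Grey → 8 (third significant figure)
Yellow → ×10^4 multiplier
548 × 10000 = 5480000 Ω

5480000 Ω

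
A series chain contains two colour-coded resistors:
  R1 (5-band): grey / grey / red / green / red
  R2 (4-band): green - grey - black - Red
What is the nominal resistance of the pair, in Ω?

R1: grey, grey, red → 882; green ×10^5 → 88200000 Ω.
R2: green, grey → 58; black ×1 → 58 Ω.
Series: 88200000 + 58 = 88200058 Ω.

88200058 Ω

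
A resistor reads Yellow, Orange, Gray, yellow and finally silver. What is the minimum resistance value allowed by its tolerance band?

Yellow → 4 (first significant figure)
Orange → 3 (second significant figure)
Grey → 8 (third significant figure)
Yellow → ×10^4 multiplier
Silver → ±10% tolerance
438 × 10000 = 4380000 Ω
Minimum = 4380000 × (1 − 10/100) = 3942000 Ω.

3942000 Ω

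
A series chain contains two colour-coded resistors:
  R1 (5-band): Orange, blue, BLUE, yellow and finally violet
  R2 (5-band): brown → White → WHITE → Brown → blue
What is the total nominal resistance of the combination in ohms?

3661990 Ω

R1: orange, blue, blue → 366; yellow ×10^4 → 3660000 Ω.
R2: brown, white, white → 199; brown ×10 → 1990 Ω.
Series: 3660000 + 1990 = 3661990 Ω.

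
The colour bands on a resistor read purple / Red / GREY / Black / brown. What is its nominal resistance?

Violet → 7 (first significant figure)
Red → 2 (second significant figure)
Grey → 8 (third significant figure)
Black → ×1 multiplier
728 × 1 = 728 Ω

728 Ω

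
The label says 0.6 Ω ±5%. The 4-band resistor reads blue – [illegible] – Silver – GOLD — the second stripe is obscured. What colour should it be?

black

0.6 Ω = 60 × 10^-2.
The second band gives digit 0 of the significand, and 0 is black.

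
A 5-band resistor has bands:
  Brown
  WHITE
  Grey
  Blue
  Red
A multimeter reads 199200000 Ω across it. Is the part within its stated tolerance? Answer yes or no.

Brown → 1 (first significant figure)
White → 9 (second significant figure)
Grey → 8 (third significant figure)
Blue → ×10^6 multiplier
Red → ±2% tolerance
198 × 1000000 = 198000000 Ω
Allowed range: 194040000 Ω to 201960000 Ω.
199200000 Ω lies inside that range.

yes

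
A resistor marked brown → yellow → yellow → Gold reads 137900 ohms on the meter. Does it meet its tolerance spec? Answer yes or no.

yes

Brown → 1 (first significant figure)
Yellow → 4 (second significant figure)
Yellow → ×10^4 multiplier
Gold → ±5% tolerance
14 × 10000 = 140000 Ω
Allowed range: 133000 Ω to 147000 Ω.
137900 ohms lies inside that range.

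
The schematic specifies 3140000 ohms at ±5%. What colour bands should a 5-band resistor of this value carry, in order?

3140000 Ω = 314 × 10^4.
3 → orange
1 → brown
4 → yellow
Multiplier 10^4 → yellow.
±5% tolerance → gold.

orange, brown, yellow, yellow, gold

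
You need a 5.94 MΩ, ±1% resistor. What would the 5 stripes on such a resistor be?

5940000 Ω = 594 × 10^4.
5 → green
9 → white
4 → yellow
Multiplier 10^4 → yellow.
±1% tolerance → brown.

green, white, yellow, yellow, brown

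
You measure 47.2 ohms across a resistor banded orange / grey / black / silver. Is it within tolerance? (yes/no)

no

Orange → 3 (first significant figure)
Grey → 8 (second significant figure)
Black → ×1 multiplier
Silver → ±10% tolerance
38 × 1 = 38 Ω
Allowed range: 34.2 Ω to 41.8 Ω.
47.2 ohms lies outside that range.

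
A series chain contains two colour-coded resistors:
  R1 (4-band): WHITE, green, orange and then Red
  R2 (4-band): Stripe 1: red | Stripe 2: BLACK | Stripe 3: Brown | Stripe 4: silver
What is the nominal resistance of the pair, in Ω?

95200 Ω

R1: white, green → 95; orange ×10^3 → 95000 Ω.
R2: red, black → 20; brown ×10 → 200 Ω.
Series: 95000 + 200 = 95200 Ω.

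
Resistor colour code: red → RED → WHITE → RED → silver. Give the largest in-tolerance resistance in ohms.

Red → 2 (first significant figure)
Red → 2 (second significant figure)
White → 9 (third significant figure)
Red → ×10^2 multiplier
Silver → ±10% tolerance
229 × 100 = 22900 Ω
Largest = 22900 × (1 + 10/100) = 25190 Ω.

25190 Ω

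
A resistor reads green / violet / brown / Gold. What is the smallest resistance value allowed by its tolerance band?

541.5 Ω

Green → 5 (first significant figure)
Violet → 7 (second significant figure)
Brown → ×10 multiplier
Gold → ±5% tolerance
57 × 10 = 570 Ω
Smallest = 570 × (1 − 5/100) = 541.5 Ω.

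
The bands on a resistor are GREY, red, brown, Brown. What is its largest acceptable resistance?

828.2 Ω

Grey → 8 (first significant figure)
Red → 2 (second significant figure)
Brown → ×10 multiplier
Brown → ±1% tolerance
82 × 10 = 820 Ω
Largest = 820 × (1 + 1/100) = 828.2 Ω.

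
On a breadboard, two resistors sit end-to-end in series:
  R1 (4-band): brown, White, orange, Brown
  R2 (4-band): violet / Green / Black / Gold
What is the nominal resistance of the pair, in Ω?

R1: brown, white → 19; orange ×10^3 → 19000 Ω.
R2: violet, green → 75; black ×1 → 75 Ω.
Series: 19000 + 75 = 19075 Ω.

19075 Ω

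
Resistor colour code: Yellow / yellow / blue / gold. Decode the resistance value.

Yellow → 4 (first significant figure)
Yellow → 4 (second significant figure)
Blue → ×10^6 multiplier
44 × 1000000 = 44000000 Ω

44000000 Ω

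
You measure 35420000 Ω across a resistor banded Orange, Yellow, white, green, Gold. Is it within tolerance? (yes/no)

Orange → 3 (first significant figure)
Yellow → 4 (second significant figure)
White → 9 (third significant figure)
Green → ×10^5 multiplier
Gold → ±5% tolerance
349 × 100000 = 34900000 Ω
Allowed range: 33155000 Ω to 36645000 Ω.
35420000 Ω lies inside that range.

yes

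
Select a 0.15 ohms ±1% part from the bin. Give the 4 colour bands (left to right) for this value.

brown, green, silver, brown

0.15 Ω = 15 × 10^-2.
1 → brown
5 → green
Multiplier 10^-2 → silver.
±1% tolerance → brown.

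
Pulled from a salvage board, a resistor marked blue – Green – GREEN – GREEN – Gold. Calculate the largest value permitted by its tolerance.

Blue → 6 (first significant figure)
Green → 5 (second significant figure)
Green → 5 (third significant figure)
Green → ×10^5 multiplier
Gold → ±5% tolerance
655 × 100000 = 65500000 Ω
Largest = 65500000 × (1 + 5/100) = 68775000 Ω.

68775000 Ω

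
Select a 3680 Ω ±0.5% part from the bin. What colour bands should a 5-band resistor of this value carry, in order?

orange, blue, grey, brown, green

3680 Ω = 368 × 10^1.
3 → orange
6 → blue
8 → grey
Multiplier 10^1 → brown.
±0.5% tolerance → green.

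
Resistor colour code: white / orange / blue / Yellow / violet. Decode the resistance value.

9360000 Ω

White → 9 (first significant figure)
Orange → 3 (second significant figure)
Blue → 6 (third significant figure)
Yellow → ×10^4 multiplier
936 × 10000 = 9360000 Ω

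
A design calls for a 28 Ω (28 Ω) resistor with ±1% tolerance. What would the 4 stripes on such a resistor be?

28 Ω = 28 × 10^0.
2 → red
8 → grey
Multiplier 10^0 → black.
±1% tolerance → brown.

red, grey, black, brown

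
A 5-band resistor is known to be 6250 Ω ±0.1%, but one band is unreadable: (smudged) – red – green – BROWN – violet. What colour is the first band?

6250 Ω = 625 × 10^1.
The first band gives digit 6 of the significand, and 6 is blue.

blue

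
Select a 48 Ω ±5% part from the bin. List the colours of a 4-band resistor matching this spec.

48 Ω = 48 × 10^0.
4 → yellow
8 → grey
Multiplier 10^0 → black.
±5% tolerance → gold.

yellow, grey, black, gold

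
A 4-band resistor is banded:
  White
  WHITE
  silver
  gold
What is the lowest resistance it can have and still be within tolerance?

White → 9 (first significant figure)
White → 9 (second significant figure)
Silver → ×0.01 multiplier
Gold → ±5% tolerance
99 × 0.01 = 0.99 Ω
Lowest = 0.99 × (1 − 5/100) = 0.9405 Ω.

0.9405 Ω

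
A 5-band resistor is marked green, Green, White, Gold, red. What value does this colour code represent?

55.9 Ω

Green → 5 (first significant figure)
Green → 5 (second significant figure)
White → 9 (third significant figure)
Gold → ×0.1 multiplier
559 × 0.1 = 55.9 Ω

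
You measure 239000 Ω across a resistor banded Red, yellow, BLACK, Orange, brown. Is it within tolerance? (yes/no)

Red → 2 (first significant figure)
Yellow → 4 (second significant figure)
Black → 0 (third significant figure)
Orange → ×10^3 multiplier
Brown → ±1% tolerance
240 × 1000 = 240000 Ω
Allowed range: 237600 Ω to 242400 Ω.
239000 Ω lies inside that range.

yes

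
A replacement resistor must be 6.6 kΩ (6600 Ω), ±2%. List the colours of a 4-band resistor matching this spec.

6600 Ω = 66 × 10^2.
6 → blue
6 → blue
Multiplier 10^2 → red.
±2% tolerance → red.

blue, blue, red, red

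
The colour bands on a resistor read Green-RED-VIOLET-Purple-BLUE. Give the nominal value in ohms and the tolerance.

5270000000 Ω ±0.25%

Green → 5 (first significant figure)
Red → 2 (second significant figure)
Violet → 7 (third significant figure)
Violet → ×10^7 multiplier
Blue → ±0.25% tolerance
527 × 10000000 = 5270000000 Ω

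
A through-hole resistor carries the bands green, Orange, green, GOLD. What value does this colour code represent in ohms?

5300000 Ω

Green → 5 (first significant figure)
Orange → 3 (second significant figure)
Green → ×10^5 multiplier
53 × 100000 = 5300000 Ω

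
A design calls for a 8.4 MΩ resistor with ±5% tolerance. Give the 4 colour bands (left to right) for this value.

grey, yellow, green, gold

8400000 Ω = 84 × 10^5.
8 → grey
4 → yellow
Multiplier 10^5 → green.
±5% tolerance → gold.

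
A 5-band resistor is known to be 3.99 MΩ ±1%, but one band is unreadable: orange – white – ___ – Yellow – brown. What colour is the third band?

white

3990000 Ω = 399 × 10^4.
The third band gives digit 9 of the significand, and 9 is white.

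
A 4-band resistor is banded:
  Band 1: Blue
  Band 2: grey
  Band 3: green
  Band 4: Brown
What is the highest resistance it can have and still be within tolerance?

Blue → 6 (first significant figure)
Grey → 8 (second significant figure)
Green → ×10^5 multiplier
Brown → ±1% tolerance
68 × 100000 = 6800000 Ω
Highest = 6800000 × (1 + 1/100) = 6868000 Ω.

6868000 Ω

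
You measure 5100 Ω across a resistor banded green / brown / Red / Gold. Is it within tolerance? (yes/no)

Green → 5 (first significant figure)
Brown → 1 (second significant figure)
Red → ×10^2 multiplier
Gold → ±5% tolerance
51 × 100 = 5100 Ω
Allowed range: 4845 Ω to 5355 Ω.
5100 Ω lies inside that range.

yes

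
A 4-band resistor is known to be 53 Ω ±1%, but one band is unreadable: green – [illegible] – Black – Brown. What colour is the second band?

53 Ω = 53 × 10^0.
The second band gives digit 3 of the significand, and 3 is orange.

orange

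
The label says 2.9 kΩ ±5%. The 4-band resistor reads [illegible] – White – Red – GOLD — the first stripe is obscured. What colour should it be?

2900 Ω = 29 × 10^2.
The first band gives digit 2 of the significand, and 2 is red.

red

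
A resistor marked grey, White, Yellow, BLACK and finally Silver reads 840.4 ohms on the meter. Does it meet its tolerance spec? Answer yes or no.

Grey → 8 (first significant figure)
White → 9 (second significant figure)
Yellow → 4 (third significant figure)
Black → ×1 multiplier
Silver → ±10% tolerance
894 × 1 = 894 Ω
Allowed range: 804.6 Ω to 983.4 Ω.
840.4 ohms lies inside that range.

yes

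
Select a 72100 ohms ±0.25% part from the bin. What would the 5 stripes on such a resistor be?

72100 Ω = 721 × 10^2.
7 → violet
2 → red
1 → brown
Multiplier 10^2 → red.
±0.25% tolerance → blue.

violet, red, brown, red, blue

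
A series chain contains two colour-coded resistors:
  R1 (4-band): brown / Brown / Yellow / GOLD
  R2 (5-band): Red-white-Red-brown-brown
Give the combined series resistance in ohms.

112920 Ω

R1: brown, brown → 11; yellow ×10^4 → 110000 Ω.
R2: red, white, red → 292; brown ×10 → 2920 Ω.
Series: 110000 + 2920 = 112920 Ω.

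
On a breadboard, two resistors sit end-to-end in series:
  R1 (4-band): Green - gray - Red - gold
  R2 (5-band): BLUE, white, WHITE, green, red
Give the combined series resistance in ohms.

R1: green, grey → 58; red ×10^2 → 5800 Ω.
R2: blue, white, white → 699; green ×10^5 → 69900000 Ω.
Series: 5800 + 69900000 = 69905800 Ω.

69905800 Ω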